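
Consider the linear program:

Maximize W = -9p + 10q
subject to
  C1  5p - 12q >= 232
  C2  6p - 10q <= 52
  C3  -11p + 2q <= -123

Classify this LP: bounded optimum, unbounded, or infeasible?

The boundaries 5p - 12q = 232 and 6p - 10q = 52 meet at (-848/11, -566/11), but that point violates -11p + 2q ≤ -123. Every candidate vertex is excluded by some other constraint, so the feasible region is empty.

infeasible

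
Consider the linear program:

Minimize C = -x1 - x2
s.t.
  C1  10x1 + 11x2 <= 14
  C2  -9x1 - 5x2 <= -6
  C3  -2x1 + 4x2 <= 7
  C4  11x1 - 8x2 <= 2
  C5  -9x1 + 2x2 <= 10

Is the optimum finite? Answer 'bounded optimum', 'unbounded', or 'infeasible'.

Feasible corners and C = -x1 - x2:
  (-4/49, 66/49) → C = -62/49
  (2/3, 2/3) → C = -4/3
  (58/127, 48/127) → C = -106/127
The feasible region has finitely many vertices and no improving ray; the minimum is -4/3 at (2/3, 2/3).

bounded optimum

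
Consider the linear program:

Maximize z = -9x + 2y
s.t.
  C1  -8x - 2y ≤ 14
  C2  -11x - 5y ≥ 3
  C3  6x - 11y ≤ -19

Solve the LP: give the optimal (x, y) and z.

At the optimal vertex, -8x - 2y = 14 and -11x - 5y = 3.
Solving simultaneously gives x = -32/9, y = 65/9.

x = -32/9, y = 65/9, maximum z = 418/9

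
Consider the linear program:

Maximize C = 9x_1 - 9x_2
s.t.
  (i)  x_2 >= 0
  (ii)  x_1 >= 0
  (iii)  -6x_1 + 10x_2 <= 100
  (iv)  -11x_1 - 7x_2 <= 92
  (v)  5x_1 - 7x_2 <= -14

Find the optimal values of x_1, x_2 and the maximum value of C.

x_1 = 70, x_2 = 52, maximum C = 162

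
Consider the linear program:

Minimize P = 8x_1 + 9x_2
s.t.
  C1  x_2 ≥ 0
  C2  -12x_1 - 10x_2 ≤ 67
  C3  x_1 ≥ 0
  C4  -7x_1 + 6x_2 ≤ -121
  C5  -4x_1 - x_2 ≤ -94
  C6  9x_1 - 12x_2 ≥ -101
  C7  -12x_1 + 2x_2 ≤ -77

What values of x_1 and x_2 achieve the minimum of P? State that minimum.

x_1 = 47/2, x_2 = 0, minimum P = 188

Feasible corners and P = 8x_1 + 9x_2:
  (47/2, 0) → P = 188
  (685/31, 174/31) → P = 7046/31
  (343/5, 898/15) → P = 5438/5
The feasible region is unbounded (it extends along (4, 3), (1, 0)), but P strictly increases along every unbounded feasible direction, so there is no improving ray and the minimum is attained at a vertex.

The optimum lies where x_2 = 0 and -4x_1 - x_2 = -94.
Solving simultaneously gives x_1 = 47/2, x_2 = 0.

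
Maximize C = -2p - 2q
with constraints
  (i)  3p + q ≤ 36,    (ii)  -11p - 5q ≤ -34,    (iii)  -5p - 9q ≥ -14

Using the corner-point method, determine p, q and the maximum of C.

Extreme points and C = -2p - 2q:
  (73/2, -147/2) → C = 74
  (155/11, -69/11) → C = -172/11
  (118/37, -8/37) → C = -220/37

p = 73/2, q = -147/2, maximum C = 74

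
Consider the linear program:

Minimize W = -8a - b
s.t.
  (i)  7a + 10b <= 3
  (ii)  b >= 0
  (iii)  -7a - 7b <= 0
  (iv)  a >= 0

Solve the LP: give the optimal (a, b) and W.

a = 3/7, b = 0, minimum W = -24/7

At the optimal vertex, 7a + 10b = 3 and b = 0.
Solving simultaneously gives a = 3/7, b = 0.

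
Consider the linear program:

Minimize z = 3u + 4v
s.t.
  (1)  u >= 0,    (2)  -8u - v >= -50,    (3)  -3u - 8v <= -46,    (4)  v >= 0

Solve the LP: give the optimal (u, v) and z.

Vertices and z = 3u + 4v:
  (0, 50) → z = 200
  (0, 23/4) → z = 23
  (354/61, 218/61) → z = 1934/61

u = 0, v = 23/4, minimum z = 23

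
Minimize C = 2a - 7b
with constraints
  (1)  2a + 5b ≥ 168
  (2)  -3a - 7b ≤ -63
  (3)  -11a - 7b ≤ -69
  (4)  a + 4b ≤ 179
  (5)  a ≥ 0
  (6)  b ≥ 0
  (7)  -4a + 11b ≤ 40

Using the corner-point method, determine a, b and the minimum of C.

a = 67, b = 28, minimum C = -62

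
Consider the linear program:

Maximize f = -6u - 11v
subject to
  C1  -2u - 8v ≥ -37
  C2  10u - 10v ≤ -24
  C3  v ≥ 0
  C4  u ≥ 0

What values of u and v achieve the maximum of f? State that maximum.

u = 0, v = 12/5, maximum f = -132/5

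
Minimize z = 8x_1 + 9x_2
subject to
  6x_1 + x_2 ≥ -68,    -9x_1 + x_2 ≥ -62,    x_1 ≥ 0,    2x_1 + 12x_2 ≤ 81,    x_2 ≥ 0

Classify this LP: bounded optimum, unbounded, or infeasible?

Extreme points and z = 8x_1 + 9x_2:
  (15/2, 11/2) → z = 219/2
  (62/9, 0) → z = 496/9
  (0, 27/4) → z = 243/4
  (0, 0) → z = 0
The feasible region has finitely many vertices and no improving ray; the minimum is 0 at (0, 0).

bounded optimum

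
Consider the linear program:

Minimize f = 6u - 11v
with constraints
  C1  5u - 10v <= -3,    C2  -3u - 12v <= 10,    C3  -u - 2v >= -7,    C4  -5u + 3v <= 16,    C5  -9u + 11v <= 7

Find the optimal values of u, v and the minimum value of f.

u = 63/29, v = 70/29, minimum f = -392/29

Extreme points and f = 6u - 11v:
  (16/5, 19/10) → f = -17/10
  (-37/35, -8/35) → f = -134/35
  (63/29, 70/29) → f = -392/29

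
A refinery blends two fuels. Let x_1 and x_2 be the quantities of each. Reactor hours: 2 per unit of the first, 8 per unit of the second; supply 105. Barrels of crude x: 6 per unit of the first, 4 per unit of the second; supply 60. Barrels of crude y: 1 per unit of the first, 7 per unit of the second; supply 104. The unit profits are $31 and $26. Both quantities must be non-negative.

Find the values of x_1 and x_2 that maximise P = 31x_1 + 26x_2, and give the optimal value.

x_1 = 3/2, x_2 = 51/4, maximum P = 378

Feasible corners and P = 31x_1 + 26x_2:
  (0, 0) → P = 0
  (0, 105/8) → P = 1365/4
  (10, 0) → P = 310
  (3/2, 51/4) → P = 378

At the optimal vertex, 2x_1 + 8x_2 = 105 and 6x_1 + 4x_2 = 60.
Solving simultaneously gives x_1 = 3/2, x_2 = 51/4.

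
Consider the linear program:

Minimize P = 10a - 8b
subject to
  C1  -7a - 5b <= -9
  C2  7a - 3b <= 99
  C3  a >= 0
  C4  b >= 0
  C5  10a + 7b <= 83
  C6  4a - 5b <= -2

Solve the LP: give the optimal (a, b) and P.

a = 0, b = 83/7, minimum P = -664/7

Extreme points and P = 10a - 8b:
  (0, 9/5) → P = -72/5
  (7/11, 10/11) → P = -10/11
  (0, 83/7) → P = -664/7
  (401/78, 176/39) → P = 199/13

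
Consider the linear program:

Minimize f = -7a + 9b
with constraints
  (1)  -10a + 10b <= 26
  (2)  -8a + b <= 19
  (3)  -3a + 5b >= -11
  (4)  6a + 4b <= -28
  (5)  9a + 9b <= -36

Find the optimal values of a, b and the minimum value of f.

a = -16/7, b = -25/7, minimum f = -113/7

Vertices and f = -7a + 9b:
  (-106/37, -145/37) → f = -563/37
  (-52/19, -55/19) → f = -131/19
  (-16/7, -25/7) → f = -113/7

The binding constraints are -3a + 5b = -11 and 6a + 4b = -28.
Solving simultaneously gives a = -16/7, b = -25/7.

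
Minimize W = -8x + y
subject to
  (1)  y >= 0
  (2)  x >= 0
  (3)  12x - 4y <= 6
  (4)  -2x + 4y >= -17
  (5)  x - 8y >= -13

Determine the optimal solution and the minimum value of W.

x = 25/23, y = 81/46, minimum W = -319/46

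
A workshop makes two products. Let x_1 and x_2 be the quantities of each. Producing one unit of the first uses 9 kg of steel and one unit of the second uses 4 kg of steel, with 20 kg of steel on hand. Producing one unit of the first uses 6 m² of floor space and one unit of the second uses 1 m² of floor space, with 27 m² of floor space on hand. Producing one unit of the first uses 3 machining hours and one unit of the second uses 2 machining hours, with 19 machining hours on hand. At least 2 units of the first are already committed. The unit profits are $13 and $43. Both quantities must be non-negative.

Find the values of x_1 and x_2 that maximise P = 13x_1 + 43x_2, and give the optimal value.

x_1 = 2, x_2 = 1/2, maximum P = 95/2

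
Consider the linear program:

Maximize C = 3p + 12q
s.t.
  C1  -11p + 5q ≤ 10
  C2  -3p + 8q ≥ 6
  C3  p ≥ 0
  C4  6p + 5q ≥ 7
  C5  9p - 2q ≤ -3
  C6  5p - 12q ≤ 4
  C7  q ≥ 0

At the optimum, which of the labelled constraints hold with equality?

Extreme points and C = 3p + 12q:
  (0, 2) → C = 24
  (5/23, 57/23) → C = 699/23
  (0, 3/2) → C = 18

The maximum is at (5/23, 57/23). Substituting into each constraint, equality holds for C1 and C5; the remaining constraints have slack.

C1 and C5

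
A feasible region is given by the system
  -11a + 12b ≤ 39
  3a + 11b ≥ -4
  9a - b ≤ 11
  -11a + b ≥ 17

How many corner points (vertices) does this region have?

3

Pairwise boundary intersections that survive every other constraint:
  (-477/157, 73/157)
  (-15/11, 2)
  (-191/124, 7/124)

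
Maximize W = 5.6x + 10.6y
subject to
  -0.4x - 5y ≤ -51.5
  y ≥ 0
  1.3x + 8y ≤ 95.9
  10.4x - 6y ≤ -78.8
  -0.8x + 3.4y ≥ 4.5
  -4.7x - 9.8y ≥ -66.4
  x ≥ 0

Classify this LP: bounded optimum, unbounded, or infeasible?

The boundaries -0.4x - 5y = -51.5 and -4.7x - 9.8y = -66.4 meet at (-785/89, 1959/178), but that point violates x ≥ 0. Every candidate vertex is excluded by some other constraint, so the feasible region is empty.

infeasible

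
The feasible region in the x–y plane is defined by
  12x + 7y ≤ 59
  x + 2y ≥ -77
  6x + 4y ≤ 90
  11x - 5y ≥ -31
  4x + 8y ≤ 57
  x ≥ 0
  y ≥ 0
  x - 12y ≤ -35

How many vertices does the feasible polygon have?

The feasible vertices (each the meet of two boundaries and inside every other half-plane) are:
  (73/68, 112/17)
  (463/151, 479/151)
  (37/108, 751/108)
  (0, 31/5)
  (0, 35/12)

5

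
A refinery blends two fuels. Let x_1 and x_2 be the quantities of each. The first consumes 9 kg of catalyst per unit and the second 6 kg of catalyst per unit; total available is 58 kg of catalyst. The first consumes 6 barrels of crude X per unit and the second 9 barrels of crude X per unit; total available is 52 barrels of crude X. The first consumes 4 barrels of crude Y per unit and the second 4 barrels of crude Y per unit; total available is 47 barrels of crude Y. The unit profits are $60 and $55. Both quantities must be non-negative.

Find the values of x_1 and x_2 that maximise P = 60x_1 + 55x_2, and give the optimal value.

Extreme points and P = 60x_1 + 55x_2:
  (0, 0) → P = 0
  (0, 52/9) → P = 2860/9
  (58/9, 0) → P = 1160/3
  (14/3, 8/3) → P = 1280/3

At the optimal vertex, 9x_1 + 6x_2 = 58 and 6x_1 + 9x_2 = 52.
Solving simultaneously gives x_1 = 14/3, x_2 = 8/3.

x_1 = 14/3, x_2 = 8/3, maximum P = 1280/3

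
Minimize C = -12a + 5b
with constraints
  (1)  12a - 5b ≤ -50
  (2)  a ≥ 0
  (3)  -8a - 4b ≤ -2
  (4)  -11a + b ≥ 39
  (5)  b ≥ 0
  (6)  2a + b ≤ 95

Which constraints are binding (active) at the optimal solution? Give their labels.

Corner points and C = -12a + 5b:
  (0, 39) → C = 195
  (0, 95) → C = 475
  (56/13, 1123/13) → C = 4943/13

The minimum is at (0, 39). Substituting into each constraint, equality holds for (2) and (4); the remaining constraints have slack.

(2) and (4)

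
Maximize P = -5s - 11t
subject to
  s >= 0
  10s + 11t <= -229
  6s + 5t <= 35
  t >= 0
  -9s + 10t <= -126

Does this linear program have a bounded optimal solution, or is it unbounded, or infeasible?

The boundaries s = 0 and 10s + 11t = -229 meet at (0, -229/11), but that point violates t ≥ 0. Every candidate vertex is excluded by some other constraint, so the feasible region is empty.

infeasible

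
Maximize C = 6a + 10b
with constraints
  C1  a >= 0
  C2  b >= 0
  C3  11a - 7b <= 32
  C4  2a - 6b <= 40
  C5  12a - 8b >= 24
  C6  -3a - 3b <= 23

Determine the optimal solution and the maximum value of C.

Feasible corners and C = 6a + 10b:
  (32/11, 0) → C = 192/11
  (2, 0) → C = 12
  (22, 30) → C = 432

The optimum lies where 11a - 7b = 32 and 12a - 8b = 24.
Solving simultaneously gives a = 22, b = 30.

a = 22, b = 30, maximum C = 432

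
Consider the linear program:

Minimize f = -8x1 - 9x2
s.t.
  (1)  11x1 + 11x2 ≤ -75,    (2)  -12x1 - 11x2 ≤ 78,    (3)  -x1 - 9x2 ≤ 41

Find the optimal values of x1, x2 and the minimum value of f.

Corner points and f = -8x1 - 9x2:
  (-3, -42/11) → f = 642/11
  (-28/11, -47/11) → f = 647/11
  (-251/97, -414/97) → f = 5734/97

At the optimal vertex, 11x1 + 11x2 = -75 and -12x1 - 11x2 = 78.
Solving simultaneously gives x1 = -3, x2 = -42/11.

x1 = -3, x2 = -42/11, minimum f = 642/11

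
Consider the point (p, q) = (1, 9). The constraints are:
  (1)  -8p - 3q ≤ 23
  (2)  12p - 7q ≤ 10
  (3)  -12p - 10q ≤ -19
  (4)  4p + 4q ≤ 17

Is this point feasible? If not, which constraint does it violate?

Constraint (4): 4p + 4q = 40, which is not ≤ 17. All other constraints are satisfied.

not feasible — violates (4)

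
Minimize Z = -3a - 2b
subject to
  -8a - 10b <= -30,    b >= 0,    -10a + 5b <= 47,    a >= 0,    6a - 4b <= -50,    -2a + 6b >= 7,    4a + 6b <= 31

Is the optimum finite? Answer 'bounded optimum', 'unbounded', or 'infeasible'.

The boundaries -8a - 10b = -30 and a = 0 meet at (0, 3), but that point violates 6a - 4b ≤ -50. Every candidate vertex is excluded by some other constraint, so the feasible region is empty.

infeasible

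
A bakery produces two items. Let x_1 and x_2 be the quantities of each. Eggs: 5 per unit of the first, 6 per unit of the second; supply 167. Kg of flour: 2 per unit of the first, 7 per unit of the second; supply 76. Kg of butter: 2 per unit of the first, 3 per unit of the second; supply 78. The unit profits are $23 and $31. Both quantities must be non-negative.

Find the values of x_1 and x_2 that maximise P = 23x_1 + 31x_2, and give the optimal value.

x_1 = 31, x_2 = 2, maximum P = 775

Feasible corners and P = 23x_1 + 31x_2:
  (0, 0) → P = 0
  (0, 76/7) → P = 2356/7
  (167/5, 0) → P = 3841/5
  (31, 2) → P = 775

The optimum lies where 5x_1 + 6x_2 = 167 and 2x_1 + 7x_2 = 76.
Solving simultaneously gives x_1 = 31, x_2 = 2.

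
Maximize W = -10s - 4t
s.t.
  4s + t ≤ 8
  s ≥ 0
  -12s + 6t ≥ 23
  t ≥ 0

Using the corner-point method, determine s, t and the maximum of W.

s = 0, t = 23/6, maximum W = -46/3

Vertices and W = -10s - 4t:
  (0, 8) → W = -32
  (25/36, 47/9) → W = -167/6
  (0, 23/6) → W = -46/3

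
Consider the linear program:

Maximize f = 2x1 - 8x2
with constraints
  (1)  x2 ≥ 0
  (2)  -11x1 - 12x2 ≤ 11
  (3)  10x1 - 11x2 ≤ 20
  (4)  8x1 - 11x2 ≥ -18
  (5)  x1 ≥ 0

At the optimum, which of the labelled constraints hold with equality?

Vertices and f = 2x1 - 8x2:
  (2, 0) → f = 4
  (0, 0) → f = 0
  (19, 170/11) → f = -942/11
  (0, 18/11) → f = -144/11

The maximum is at (2, 0). Substituting into each constraint, equality holds for (1) and (3); the remaining constraints have slack.

(1) and (3)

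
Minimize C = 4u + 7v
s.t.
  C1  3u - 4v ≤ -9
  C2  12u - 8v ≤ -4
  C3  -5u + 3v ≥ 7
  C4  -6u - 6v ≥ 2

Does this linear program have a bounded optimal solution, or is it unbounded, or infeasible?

From the feasible point (-31/21, 8/7), moving in the direction (-4, -3) keeps every constraint satisfied while C decreases without bound.

unbounded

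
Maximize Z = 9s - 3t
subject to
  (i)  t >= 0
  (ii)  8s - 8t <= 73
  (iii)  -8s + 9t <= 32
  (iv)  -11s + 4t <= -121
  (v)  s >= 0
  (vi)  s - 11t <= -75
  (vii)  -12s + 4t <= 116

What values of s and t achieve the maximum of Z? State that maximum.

Feasible corners and Z = 9s - 3t:
  (913/8, 105) → Z = 5697/8
  (1403/80, 673/80) → Z = 663/5
  (1217/67, 1320/67) → Z = 6993/67
  (1631/117, 946/117) → Z = 3947/39

The binding constraints are 8s - 8t = 73 and -8s + 9t = 32.
Solving simultaneously gives s = 913/8, t = 105.

s = 913/8, t = 105, maximum Z = 5697/8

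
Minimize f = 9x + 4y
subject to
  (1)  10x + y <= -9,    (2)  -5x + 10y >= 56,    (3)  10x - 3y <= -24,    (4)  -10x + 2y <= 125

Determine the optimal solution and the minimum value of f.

x = -569/45, y = -13/18, minimum f = -5251/45

Feasible corners and f = 9x + 4y:
  (-146/105, 103/21) → f = 746/105
  (-143/30, 116/3) → f = 3353/30
  (-569/45, -13/18) → f = -5251/45

At the optimal vertex, -5x + 10y = 56 and -10x + 2y = 125.
Solving simultaneously gives x = -569/45, y = -13/18.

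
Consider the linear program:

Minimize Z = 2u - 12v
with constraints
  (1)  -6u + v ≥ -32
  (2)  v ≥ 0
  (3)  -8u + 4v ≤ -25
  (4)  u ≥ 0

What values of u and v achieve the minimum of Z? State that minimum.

Vertices and Z = 2u - 12v:
  (16/3, 0) → Z = 32/3
  (103/16, 53/8) → Z = -533/8
  (25/8, 0) → Z = 25/4

The binding constraints are -6u + v = -32 and -8u + 4v = -25.
Solving simultaneously gives u = 103/16, v = 53/8.

u = 103/16, v = 53/8, minimum Z = -533/8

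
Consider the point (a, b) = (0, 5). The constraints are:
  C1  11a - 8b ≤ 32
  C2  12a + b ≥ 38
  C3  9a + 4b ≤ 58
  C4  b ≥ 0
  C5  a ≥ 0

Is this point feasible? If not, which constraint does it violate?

not feasible — violates C2

Constraint C2: 12a + b = 5, which is not ≥ 38. All other constraints are satisfied.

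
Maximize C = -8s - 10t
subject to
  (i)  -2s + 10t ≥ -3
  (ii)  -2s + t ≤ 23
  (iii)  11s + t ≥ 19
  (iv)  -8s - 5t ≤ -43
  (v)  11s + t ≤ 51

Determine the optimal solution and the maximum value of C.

s = 212/47, t = 65/47, maximum C = -2346/47

Feasible corners and C = -8s - 10t:
  (-4/13, 291/13) → C = -2878/13
  (28/13, 355/13) → C = -3774/13
  (52/47, 321/47) → C = -3626/47
  (212/47, 65/47) → C = -2346/47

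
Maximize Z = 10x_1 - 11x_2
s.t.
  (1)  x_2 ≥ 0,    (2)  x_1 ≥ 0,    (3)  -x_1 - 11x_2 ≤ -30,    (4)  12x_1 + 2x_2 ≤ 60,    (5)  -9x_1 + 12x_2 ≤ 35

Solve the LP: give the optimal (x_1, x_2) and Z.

Feasible corners and Z = 10x_1 - 11x_2:
  (0, 30/11) → Z = -30
  (0, 35/12) → Z = -385/12
  (60/13, 30/13) → Z = 270/13
  (325/81, 160/27) → Z = -2030/81

The optimum lies where -x_1 - 11x_2 = -30 and 12x_1 + 2x_2 = 60.
Solving simultaneously gives x_1 = 60/13, x_2 = 30/13.

x_1 = 60/13, x_2 = 30/13, maximum Z = 270/13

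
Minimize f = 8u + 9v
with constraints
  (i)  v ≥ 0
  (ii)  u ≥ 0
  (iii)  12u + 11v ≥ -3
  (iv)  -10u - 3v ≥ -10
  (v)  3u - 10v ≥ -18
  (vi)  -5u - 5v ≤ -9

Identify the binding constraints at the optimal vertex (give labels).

(iv) and (vi)

Feasible corners and f = 8u + 9v:
  (0, 9/5) → f = 81/5
  (46/109, 210/109) → f = 2258/109
  (23/35, 8/7) → f = 544/35

The minimum is at (23/35, 8/7). Substituting into each constraint, equality holds for (iv) and (vi); the remaining constraints have slack.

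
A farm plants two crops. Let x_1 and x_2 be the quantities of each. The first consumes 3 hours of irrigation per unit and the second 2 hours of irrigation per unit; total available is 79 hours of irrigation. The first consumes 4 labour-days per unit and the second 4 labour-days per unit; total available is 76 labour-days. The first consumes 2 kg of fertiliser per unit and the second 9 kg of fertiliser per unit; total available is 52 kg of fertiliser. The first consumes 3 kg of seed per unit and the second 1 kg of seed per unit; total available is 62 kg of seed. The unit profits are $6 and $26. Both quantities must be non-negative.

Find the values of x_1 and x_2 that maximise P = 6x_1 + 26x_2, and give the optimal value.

x_1 = 17, x_2 = 2, maximum P = 154

Corner points and P = 6x_1 + 26x_2:
  (0, 0) → P = 0
  (0, 52/9) → P = 1352/9
  (19, 0) → P = 114
  (17, 2) → P = 154

The optimum lies where 4x_1 + 4x_2 = 76 and 2x_1 + 9x_2 = 52.
Solving simultaneously gives x_1 = 17, x_2 = 2.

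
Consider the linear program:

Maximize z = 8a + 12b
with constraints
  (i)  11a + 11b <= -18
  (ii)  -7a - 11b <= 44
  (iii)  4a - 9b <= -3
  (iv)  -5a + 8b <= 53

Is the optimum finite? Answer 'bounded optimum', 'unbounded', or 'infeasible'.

bounded optimum

Vertices and z = 8a + 12b:
  (-15/11, -3/11) → z = -156/11
  (-727/143, 493/143) → z = 100/143
  (-429/107, -155/107) → z = -5292/107
  (-935/111, 151/111) → z = -5668/111
The feasible region has finitely many vertices and no improving ray; the maximum is 100/143 at (-727/143, 493/143).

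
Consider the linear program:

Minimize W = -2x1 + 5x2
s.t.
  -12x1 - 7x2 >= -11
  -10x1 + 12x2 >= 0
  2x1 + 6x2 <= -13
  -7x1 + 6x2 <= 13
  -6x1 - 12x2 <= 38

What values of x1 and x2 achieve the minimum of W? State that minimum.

x1 = -19/8, x2 = -95/48, minimum W = -247/48

Vertices and W = -2x1 + 5x2:
  (-13/7, -65/42) → W = -169/42
  (-19/8, -95/48) → W = -247/48
  (-26/9, -65/54) → W = -13/54
  (-16/5, -47/30) → W = -43/30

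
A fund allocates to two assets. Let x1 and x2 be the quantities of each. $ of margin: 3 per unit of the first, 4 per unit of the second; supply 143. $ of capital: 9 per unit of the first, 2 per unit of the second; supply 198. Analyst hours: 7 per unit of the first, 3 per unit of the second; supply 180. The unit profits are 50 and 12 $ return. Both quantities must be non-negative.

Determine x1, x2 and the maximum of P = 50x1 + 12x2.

Feasible corners and P = 50x1 + 12x2:
  (0, 0) → P = 0
  (0, 143/4) → P = 429
  (22, 0) → P = 1100
  (291/19, 461/19) → P = 20082/19
  (18, 18) → P = 1116

At the optimal vertex, 9x1 + 2x2 = 198 and 7x1 + 3x2 = 180.
Solving simultaneously gives x1 = 18, x2 = 18.

x1 = 18, x2 = 18, maximum P = 1116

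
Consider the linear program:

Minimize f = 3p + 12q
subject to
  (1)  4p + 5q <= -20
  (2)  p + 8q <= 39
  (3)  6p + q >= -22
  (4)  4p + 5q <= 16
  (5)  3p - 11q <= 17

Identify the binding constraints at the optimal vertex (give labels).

(3) and (5)

Corner points and f = 3p + 12q:
  (-45/13, -16/13) → f = -327/13
  (-135/59, -128/59) → f = -1941/59
  (-75/23, -56/23) → f = -39

The minimum is at (-75/23, -56/23). Substituting into each constraint, equality holds for (3) and (5); the remaining constraints have slack.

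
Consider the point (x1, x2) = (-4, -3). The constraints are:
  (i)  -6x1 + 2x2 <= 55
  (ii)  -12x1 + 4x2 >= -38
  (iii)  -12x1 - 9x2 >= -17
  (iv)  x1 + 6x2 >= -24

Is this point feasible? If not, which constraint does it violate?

feasible

(i): 18 ≤ 55 ✓
(ii): 36 ≥ -38 ✓
(iii): 75 ≥ -17 ✓
(iv): -22 ≥ -24 ✓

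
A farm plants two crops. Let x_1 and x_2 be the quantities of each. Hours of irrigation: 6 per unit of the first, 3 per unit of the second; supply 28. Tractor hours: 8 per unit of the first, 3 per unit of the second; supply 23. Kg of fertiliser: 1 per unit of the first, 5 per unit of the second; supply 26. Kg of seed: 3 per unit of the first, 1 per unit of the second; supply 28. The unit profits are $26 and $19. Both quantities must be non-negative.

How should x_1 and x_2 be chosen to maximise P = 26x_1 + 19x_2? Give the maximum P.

x_1 = 1, x_2 = 5, maximum P = 121

Vertices and P = 26x_1 + 19x_2:
  (0, 0) → P = 0
  (0, 26/5) → P = 494/5
  (23/8, 0) → P = 299/4
  (1, 5) → P = 121

The binding constraints are 8x_1 + 3x_2 = 23 and x_1 + 5x_2 = 26.
Solving simultaneously gives x_1 = 1, x_2 = 5.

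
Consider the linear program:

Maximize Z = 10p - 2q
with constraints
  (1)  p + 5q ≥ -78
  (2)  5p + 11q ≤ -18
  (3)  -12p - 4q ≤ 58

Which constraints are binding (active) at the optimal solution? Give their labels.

(1) and (2)

Extreme points and Z = 10p - 2q:
  (384/7, -186/7) → Z = 4212/7
  (11/28, -439/28) → Z = 247/7
  (-283/56, 37/56) → Z = -363/7

The maximum is at (384/7, -186/7). Substituting into each constraint, equality holds for (1) and (2); the remaining constraints have slack.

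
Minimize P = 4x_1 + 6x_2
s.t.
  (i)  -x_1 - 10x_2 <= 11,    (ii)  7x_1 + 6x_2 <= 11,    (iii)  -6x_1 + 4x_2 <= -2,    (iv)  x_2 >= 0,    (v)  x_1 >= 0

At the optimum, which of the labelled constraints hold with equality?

(iii) and (iv)

Extreme points and P = 4x_1 + 6x_2:
  (7/8, 13/16) → P = 67/8
  (11/7, 0) → P = 44/7
  (1/3, 0) → P = 4/3

The minimum is at (1/3, 0). Substituting into each constraint, equality holds for (iii) and (iv); the remaining constraints have slack.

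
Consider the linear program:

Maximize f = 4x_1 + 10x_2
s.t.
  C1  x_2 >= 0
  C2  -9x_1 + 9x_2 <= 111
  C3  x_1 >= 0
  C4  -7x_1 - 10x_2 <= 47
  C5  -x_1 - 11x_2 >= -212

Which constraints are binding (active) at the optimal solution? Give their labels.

Corner points and f = 4x_1 + 10x_2:
  (0, 0) → f = 0
  (212, 0) → f = 848
  (0, 37/3) → f = 370/3
  (229/36, 673/36) → f = 3823/18

The maximum is at (212, 0). Substituting into each constraint, equality holds for C1 and C5; the remaining constraints have slack.

C1 and C5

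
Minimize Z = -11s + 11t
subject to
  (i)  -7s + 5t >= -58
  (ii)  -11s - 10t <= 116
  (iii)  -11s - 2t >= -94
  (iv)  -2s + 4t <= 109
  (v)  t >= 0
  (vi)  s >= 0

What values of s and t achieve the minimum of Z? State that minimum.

Feasible corners and Z = -11s + 11t:
  (586/69, 20/69) → Z = -6226/69
  (58/7, 0) → Z = -638/7
  (79/24, 1387/48) → Z = 13519/48
  (0, 109/4) → Z = 1199/4
  (0, 0) → Z = 0

s = 58/7, t = 0, minimum Z = -638/7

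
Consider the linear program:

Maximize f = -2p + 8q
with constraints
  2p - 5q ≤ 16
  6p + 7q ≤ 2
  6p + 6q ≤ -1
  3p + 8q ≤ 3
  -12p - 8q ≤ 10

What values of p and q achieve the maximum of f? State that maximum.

p = -13/9, q = 11/12, maximum f = 92/9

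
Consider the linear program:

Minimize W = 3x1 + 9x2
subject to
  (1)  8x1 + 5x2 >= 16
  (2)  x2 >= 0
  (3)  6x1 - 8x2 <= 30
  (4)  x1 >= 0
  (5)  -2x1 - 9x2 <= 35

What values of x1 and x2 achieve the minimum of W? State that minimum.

x1 = 2, x2 = 0, minimum W = 6

Corner points and W = 3x1 + 9x2:
  (2, 0) → W = 6
  (0, 16/5) → W = 144/5
  (5, 0) → W = 15
The feasible region is unbounded (it extends along (0, 1), (4, 3)), but W strictly increases along every unbounded feasible direction, so there is no improving ray and the minimum is attained at a vertex.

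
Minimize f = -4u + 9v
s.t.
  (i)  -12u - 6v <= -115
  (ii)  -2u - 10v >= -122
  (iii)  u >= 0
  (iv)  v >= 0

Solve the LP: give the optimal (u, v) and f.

u = 61, v = 0, minimum f = -244

Feasible corners and f = -4u + 9v:
  (209/54, 617/54) → f = 4717/54
  (115/12, 0) → f = -115/3
  (61, 0) → f = -244

At the optimal vertex, -2u - 10v = -122 and v = 0.
Solving simultaneously gives u = 61, v = 0.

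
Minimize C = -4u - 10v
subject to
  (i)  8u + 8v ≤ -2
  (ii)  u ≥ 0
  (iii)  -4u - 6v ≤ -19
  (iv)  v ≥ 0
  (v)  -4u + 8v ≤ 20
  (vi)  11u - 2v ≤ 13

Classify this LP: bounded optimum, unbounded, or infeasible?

The boundaries -4u - 6v = -19 and -4u + 8v = 20 meet at (4/7, 39/14), but that point violates 8u + 8v ≤ -2. Every candidate vertex is excluded by some other constraint, so the feasible region is empty.

infeasible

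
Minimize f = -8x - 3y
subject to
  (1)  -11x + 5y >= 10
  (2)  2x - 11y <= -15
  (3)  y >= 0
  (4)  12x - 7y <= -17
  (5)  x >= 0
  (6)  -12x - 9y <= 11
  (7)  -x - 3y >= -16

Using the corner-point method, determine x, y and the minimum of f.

x = 25/19, y = 93/19, minimum f = -479/19

Extreme points and f = -8x - 3y:
  (15/17, 67/17) → f = -321/17
  (25/19, 93/19) → f = -479/19
  (0, 17/7) → f = -51/7
  (0, 16/3) → f = -16

The binding constraints are -11x + 5y = 10 and -x - 3y = -16.
Solving simultaneously gives x = 25/19, y = 93/19.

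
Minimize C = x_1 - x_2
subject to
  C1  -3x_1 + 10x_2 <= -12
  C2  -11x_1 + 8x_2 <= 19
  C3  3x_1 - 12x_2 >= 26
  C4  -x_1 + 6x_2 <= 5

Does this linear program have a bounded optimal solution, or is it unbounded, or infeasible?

Extreme points and C = x_1 - x_2:
  (-109/27, -343/108) → C = -31/36
  (36, 41/6) → C = 175/6
The feasible region has finitely many vertices and no improving ray; the minimum is -31/36 at (-109/27, -343/108).

bounded optimum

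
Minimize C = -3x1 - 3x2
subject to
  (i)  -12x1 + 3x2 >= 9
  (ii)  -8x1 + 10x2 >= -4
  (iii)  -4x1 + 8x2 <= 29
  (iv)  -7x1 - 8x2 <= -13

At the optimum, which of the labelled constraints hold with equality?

(i) and (iii)

Corner points and C = -3x1 - 3x2:
  (5/28, 26/7) → C = -327/28
  (-11/39, 73/39) → C = -62/13
  (-16/11, 255/88) → C = -381/88

The minimum is at (5/28, 26/7). Substituting into each constraint, equality holds for (i) and (iii); the remaining constraints have slack.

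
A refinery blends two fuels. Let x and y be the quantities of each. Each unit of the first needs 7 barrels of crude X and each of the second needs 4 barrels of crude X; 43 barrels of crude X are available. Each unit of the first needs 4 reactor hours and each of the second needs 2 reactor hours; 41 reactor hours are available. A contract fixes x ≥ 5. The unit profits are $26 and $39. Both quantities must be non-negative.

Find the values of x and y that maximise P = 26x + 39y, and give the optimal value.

Corner points and P = 26x + 39y:
  (43/7, 0) → P = 1118/7
  (5, 0) → P = 130
  (5, 2) → P = 208

x = 5, y = 2, maximum P = 208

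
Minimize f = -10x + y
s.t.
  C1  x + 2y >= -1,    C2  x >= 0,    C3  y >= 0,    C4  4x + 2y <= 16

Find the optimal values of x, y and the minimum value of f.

Corner points and f = -10x + y:
  (0, 0) → f = 0
  (0, 8) → f = 8
  (4, 0) → f = -40

At the optimal vertex, y = 0 and 4x + 2y = 16.
Solving simultaneously gives x = 4, y = 0.

x = 4, y = 0, minimum f = -40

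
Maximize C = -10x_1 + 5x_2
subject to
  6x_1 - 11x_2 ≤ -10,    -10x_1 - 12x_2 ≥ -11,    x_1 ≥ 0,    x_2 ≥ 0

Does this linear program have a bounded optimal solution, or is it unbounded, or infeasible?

Corner points and C = -10x_1 + 5x_2:
  (1/182, 83/91) → C = 410/91
  (0, 10/11) → C = 50/11
  (0, 11/12) → C = 55/12
The feasible region has finitely many vertices and no improving ray; the maximum is 55/12 at (0, 11/12).

bounded optimum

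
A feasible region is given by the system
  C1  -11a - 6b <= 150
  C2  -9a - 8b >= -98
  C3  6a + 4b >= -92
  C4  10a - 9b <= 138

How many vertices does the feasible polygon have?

4

Of the 6 pairwise boundary intersections, those satisfying every inequality are:
  (-894/17, 1214/17)
  (-6, -14)
  (1986/161, -262/161)
  (-138/47, -874/47)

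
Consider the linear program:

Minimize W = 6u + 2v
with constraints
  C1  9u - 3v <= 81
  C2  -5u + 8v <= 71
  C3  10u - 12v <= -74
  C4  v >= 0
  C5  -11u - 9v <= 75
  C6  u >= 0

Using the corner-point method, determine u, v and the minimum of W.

u = 0, v = 37/6, minimum W = 37/3

Vertices and W = 6u + 2v:
  (13, 17) → W = 112
  (0, 71/8) → W = 71/4
  (0, 37/6) → W = 37/3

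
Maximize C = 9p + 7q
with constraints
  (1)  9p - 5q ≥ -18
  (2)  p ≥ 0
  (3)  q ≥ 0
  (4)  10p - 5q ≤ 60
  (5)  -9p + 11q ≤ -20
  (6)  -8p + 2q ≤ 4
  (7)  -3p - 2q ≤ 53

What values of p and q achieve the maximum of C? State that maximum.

p = 112/13, q = 68/13, maximum C = 1484/13

Extreme points and C = 9p + 7q:
  (6, 0) → C = 54
  (20/9, 0) → C = 20
  (112/13, 68/13) → C = 1484/13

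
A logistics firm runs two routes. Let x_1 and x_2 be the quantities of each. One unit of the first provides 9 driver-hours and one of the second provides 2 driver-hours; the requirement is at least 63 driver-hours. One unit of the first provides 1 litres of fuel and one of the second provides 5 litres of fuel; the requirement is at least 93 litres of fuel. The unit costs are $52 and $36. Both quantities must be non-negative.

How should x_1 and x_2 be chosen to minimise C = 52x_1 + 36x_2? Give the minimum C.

x_1 = 3, x_2 = 18, minimum C = 804

Vertices and C = 52x_1 + 36x_2:
  (0, 63/2) → C = 1134
  (93, 0) → C = 4836
  (3, 18) → C = 804
The feasible region is unbounded (it extends along (0, 1), (1, 0)), but C strictly increases along every unbounded feasible direction, so there is no improving ray and the minimum is attained at a vertex.

The optimum lies where 9x_1 + 2x_2 = 63 and x_1 + 5x_2 = 93.
Solving simultaneously gives x_1 = 3, x_2 = 18.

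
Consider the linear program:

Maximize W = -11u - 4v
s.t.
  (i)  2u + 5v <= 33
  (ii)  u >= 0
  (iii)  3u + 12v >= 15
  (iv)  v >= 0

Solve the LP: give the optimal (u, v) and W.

u = 0, v = 5/4, maximum W = -5

Vertices and W = -11u - 4v:
  (0, 33/5) → W = -132/5
  (33/2, 0) → W = -363/2
  (0, 5/4) → W = -5
  (5, 0) → W = -55

The binding constraints are u = 0 and 3u + 12v = 15.
Solving simultaneously gives u = 0, v = 5/4.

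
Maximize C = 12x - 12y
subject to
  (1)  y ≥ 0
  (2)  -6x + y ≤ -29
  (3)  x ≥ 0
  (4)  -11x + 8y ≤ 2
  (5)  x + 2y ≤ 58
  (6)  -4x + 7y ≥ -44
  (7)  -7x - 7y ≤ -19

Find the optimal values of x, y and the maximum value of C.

x = 494/15, y = 188/15, maximum C = 1224/5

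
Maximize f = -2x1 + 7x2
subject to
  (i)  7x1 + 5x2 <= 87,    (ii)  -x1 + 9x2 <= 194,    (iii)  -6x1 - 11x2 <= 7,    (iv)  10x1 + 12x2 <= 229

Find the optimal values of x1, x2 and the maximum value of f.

x1 = -169/5, x2 = 89/5, maximum f = 961/5

Corner points and f = -2x1 + 7x2:
  (-11/4, 85/4) → f = 617/4
  (992/47, -571/47) → f = -5981/47
  (-169/5, 89/5) → f = 961/5

The binding constraints are -x1 + 9x2 = 194 and -6x1 - 11x2 = 7.
Solving simultaneously gives x1 = -169/5, x2 = 89/5.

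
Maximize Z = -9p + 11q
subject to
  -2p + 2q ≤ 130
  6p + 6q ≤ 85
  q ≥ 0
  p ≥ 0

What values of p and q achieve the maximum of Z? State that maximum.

The binding constraints are 6p + 6q = 85 and p = 0.
Solving simultaneously gives p = 0, q = 85/6.

p = 0, q = 85/6, maximum Z = 935/6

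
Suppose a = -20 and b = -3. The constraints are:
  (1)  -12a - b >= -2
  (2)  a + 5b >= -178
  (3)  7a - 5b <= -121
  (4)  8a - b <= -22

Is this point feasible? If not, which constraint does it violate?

(1): 243 ≥ -2 ✓
(2): -35 ≥ -178 ✓
(3): -125 ≤ -121 ✓
(4): -157 ≤ -22 ✓

feasible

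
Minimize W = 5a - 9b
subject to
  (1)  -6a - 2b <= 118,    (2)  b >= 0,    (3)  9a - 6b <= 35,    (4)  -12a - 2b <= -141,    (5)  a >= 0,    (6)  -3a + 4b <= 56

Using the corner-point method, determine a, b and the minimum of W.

a = 238/9, b = 203/6, minimum W = -3101/18

Feasible corners and W = 5a - 9b:
  (458/45, 283/30) → W = -3061/90
  (238/9, 203/6) → W = -3101/18
  (226/27, 365/18) → W = -7595/54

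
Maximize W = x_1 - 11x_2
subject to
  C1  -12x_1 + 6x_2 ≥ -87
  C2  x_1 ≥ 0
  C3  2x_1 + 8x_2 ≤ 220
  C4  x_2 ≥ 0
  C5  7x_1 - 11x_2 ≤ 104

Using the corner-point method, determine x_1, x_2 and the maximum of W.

x_1 = 29/4, x_2 = 0, maximum W = 29/4

Feasible corners and W = x_1 - 11x_2:
  (56/3, 137/6) → W = -465/2
  (29/4, 0) → W = 29/4
  (0, 55/2) → W = -605/2
  (0, 0) → W = 0

The optimum lies where -12x_1 + 6x_2 = -87 and x_2 = 0.
Solving simultaneously gives x_1 = 29/4, x_2 = 0.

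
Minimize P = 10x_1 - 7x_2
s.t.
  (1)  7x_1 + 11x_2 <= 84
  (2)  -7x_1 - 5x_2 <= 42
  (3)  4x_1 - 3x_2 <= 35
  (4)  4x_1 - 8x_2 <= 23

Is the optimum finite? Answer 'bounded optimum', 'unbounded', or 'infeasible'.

bounded optimum

Feasible corners and P = 10x_1 - 7x_2:
  (-21, 21) → P = -357
  (37/4, 7/4) → P = 321/4
  (-221/76, -329/76) → P = 93/76
The feasible region has finitely many vertices and no improving ray; the minimum is -357 at (-21, 21).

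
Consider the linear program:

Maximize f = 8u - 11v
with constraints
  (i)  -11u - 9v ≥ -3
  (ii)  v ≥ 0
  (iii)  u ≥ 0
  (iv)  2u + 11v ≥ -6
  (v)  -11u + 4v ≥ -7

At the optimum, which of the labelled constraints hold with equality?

(i) and (ii)

Feasible corners and f = 8u - 11v:
  (3/11, 0) → f = 24/11
  (0, 1/3) → f = -11/3
  (0, 0) → f = 0

The maximum is at (3/11, 0). Substituting into each constraint, equality holds for (i) and (ii); the remaining constraints have slack.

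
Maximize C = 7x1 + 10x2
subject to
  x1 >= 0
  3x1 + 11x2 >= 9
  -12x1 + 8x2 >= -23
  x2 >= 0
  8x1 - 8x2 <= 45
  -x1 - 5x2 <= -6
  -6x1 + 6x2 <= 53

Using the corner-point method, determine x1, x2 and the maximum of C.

x1 = 281/12, x2 = 129/4, maximum C = 5837/12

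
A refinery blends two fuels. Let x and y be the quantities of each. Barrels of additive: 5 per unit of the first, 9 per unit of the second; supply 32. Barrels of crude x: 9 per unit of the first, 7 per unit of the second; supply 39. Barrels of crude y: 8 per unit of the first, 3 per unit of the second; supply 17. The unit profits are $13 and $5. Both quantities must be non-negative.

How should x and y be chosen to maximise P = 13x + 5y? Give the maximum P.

x = 1, y = 3, maximum P = 28

Feasible corners and P = 13x + 5y:
  (0, 0) → P = 0
  (0, 32/9) → P = 160/9
  (17/8, 0) → P = 221/8
  (1, 3) → P = 28

The optimum lies where 5x + 9y = 32 and 8x + 3y = 17.
Solving simultaneously gives x = 1, y = 3.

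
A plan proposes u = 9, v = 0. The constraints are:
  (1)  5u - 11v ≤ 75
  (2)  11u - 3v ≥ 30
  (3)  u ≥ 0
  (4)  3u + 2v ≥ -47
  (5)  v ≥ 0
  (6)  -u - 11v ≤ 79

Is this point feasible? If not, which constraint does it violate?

(1): 45 ≤ 75 ✓
(2): 99 ≥ 30 ✓
(3): 9 ≥ 0 ✓
(4): 27 ≥ -47 ✓
(5): 0 ≥ 0 ✓
(6): -9 ≤ 79 ✓

feasible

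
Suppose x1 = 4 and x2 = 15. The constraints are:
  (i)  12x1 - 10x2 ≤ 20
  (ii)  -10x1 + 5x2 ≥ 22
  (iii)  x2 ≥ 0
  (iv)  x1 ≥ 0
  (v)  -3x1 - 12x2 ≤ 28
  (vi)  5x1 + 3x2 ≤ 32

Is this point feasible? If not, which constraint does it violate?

Constraint (vi): 5x1 + 3x2 = 65, which is not ≤ 32. All other constraints are satisfied.

not feasible — violates (vi)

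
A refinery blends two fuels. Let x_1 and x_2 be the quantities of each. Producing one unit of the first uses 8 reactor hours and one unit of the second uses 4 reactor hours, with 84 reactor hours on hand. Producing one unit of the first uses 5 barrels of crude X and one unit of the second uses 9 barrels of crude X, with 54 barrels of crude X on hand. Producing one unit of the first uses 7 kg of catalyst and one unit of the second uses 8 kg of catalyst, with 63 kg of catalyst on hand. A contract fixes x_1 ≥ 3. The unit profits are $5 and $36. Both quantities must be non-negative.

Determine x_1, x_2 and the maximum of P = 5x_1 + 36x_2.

Corner points and P = 5x_1 + 36x_2:
  (9, 0) → P = 45
  (3, 0) → P = 15
  (135/23, 63/23) → P = 2943/23
  (3, 13/3) → P = 171

x_1 = 3, x_2 = 13/3, maximum P = 171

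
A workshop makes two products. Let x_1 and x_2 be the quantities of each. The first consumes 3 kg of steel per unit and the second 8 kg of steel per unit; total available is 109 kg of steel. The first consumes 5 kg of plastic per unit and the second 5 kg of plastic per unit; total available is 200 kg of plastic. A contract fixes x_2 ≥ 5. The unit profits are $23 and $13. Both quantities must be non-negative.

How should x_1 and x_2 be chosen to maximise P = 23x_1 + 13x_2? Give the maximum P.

x_1 = 23, x_2 = 5, maximum P = 594

Corner points and P = 23x_1 + 13x_2:
  (0, 109/8) → P = 1417/8
  (0, 5) → P = 65
  (23, 5) → P = 594

The optimum lies where 3x_1 + 8x_2 = 109 and x_2 = 5.
Solving simultaneously gives x_1 = 23, x_2 = 5.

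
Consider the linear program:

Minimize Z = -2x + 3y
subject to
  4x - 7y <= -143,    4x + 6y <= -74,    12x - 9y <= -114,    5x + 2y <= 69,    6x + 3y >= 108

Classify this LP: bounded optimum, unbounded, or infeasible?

infeasible

The boundaries 4x - 7y = -143 and 4x + 6y = -74 meet at (-344/13, 69/13), but that point violates 6x + 3y ≥ 108. Every candidate vertex is excluded by some other constraint, so the feasible region is empty.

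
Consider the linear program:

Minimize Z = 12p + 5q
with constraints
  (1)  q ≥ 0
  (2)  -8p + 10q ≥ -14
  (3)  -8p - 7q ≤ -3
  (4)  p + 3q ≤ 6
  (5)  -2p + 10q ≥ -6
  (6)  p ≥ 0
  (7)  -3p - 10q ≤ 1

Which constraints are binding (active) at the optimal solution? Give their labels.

Vertices and Z = 12p + 5q:
  (7/4, 0) → Z = 21
  (3/8, 0) → Z = 9/2
  (3, 1) → Z = 41
  (0, 3/7) → Z = 15/7
  (0, 2) → Z = 10

The minimum is at (0, 3/7). Substituting into each constraint, equality holds for (3) and (6); the remaining constraints have slack.

(3) and (6)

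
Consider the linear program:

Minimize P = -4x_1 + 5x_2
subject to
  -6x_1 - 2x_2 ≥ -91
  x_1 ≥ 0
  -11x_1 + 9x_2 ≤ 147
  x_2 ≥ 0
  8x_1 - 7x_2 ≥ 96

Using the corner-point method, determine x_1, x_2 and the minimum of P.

x_1 = 91/6, x_2 = 0, minimum P = -182/3

Extreme points and P = -4x_1 + 5x_2:
  (91/6, 0) → P = -182/3
  (829/58, 76/29) → P = -1278/29
  (12, 0) → P = -48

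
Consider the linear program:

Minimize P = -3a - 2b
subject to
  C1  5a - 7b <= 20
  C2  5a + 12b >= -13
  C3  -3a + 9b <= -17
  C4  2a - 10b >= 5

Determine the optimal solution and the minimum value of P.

The binding constraints are 5a - 7b = 20 and -3a + 9b = -17.
Solving simultaneously gives a = 61/24, b = -25/24.

a = 61/24, b = -25/24, minimum P = -133/24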